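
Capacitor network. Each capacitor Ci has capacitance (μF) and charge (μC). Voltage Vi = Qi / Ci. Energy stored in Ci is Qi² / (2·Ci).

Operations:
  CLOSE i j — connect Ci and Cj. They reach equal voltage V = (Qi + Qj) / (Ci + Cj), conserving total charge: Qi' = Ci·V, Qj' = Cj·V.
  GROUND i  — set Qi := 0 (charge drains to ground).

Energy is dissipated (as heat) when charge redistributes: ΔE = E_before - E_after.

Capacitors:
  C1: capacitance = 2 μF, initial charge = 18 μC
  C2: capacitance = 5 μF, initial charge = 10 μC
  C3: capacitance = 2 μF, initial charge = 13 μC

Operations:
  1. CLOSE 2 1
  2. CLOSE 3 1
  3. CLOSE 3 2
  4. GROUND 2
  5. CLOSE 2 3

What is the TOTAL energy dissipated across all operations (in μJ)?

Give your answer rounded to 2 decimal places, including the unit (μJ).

Answer: 100.26 μJ

Derivation:
Initial: C1(2μF, Q=18μC, V=9.00V), C2(5μF, Q=10μC, V=2.00V), C3(2μF, Q=13μC, V=6.50V)
Op 1: CLOSE 2-1: Q_total=28.00, C_total=7.00, V=4.00; Q2=20.00, Q1=8.00; dissipated=35.000
Op 2: CLOSE 3-1: Q_total=21.00, C_total=4.00, V=5.25; Q3=10.50, Q1=10.50; dissipated=3.125
Op 3: CLOSE 3-2: Q_total=30.50, C_total=7.00, V=4.36; Q3=8.71, Q2=21.79; dissipated=1.116
Op 4: GROUND 2: Q2=0; energy lost=47.462
Op 5: CLOSE 2-3: Q_total=8.71, C_total=7.00, V=1.24; Q2=6.22, Q3=2.49; dissipated=13.560
Total dissipated: 100.263 μJ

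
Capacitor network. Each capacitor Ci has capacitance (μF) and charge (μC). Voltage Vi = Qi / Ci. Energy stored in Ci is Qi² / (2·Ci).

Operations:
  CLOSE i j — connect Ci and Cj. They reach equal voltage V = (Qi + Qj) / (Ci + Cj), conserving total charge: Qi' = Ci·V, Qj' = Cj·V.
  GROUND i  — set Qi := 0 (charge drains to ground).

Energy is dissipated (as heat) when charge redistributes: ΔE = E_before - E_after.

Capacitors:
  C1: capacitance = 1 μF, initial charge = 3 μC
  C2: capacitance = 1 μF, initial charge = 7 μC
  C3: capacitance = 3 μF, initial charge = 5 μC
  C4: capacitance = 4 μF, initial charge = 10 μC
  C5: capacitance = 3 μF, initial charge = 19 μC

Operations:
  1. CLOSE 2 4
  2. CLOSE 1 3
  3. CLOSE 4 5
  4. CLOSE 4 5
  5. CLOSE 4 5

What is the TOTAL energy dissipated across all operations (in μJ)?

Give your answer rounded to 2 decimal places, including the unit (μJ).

Initial: C1(1μF, Q=3μC, V=3.00V), C2(1μF, Q=7μC, V=7.00V), C3(3μF, Q=5μC, V=1.67V), C4(4μF, Q=10μC, V=2.50V), C5(3μF, Q=19μC, V=6.33V)
Op 1: CLOSE 2-4: Q_total=17.00, C_total=5.00, V=3.40; Q2=3.40, Q4=13.60; dissipated=8.100
Op 2: CLOSE 1-3: Q_total=8.00, C_total=4.00, V=2.00; Q1=2.00, Q3=6.00; dissipated=0.667
Op 3: CLOSE 4-5: Q_total=32.60, C_total=7.00, V=4.66; Q4=18.63, Q5=13.97; dissipated=7.375
Op 4: CLOSE 4-5: Q_total=32.60, C_total=7.00, V=4.66; Q4=18.63, Q5=13.97; dissipated=0.000
Op 5: CLOSE 4-5: Q_total=32.60, C_total=7.00, V=4.66; Q4=18.63, Q5=13.97; dissipated=0.000
Total dissipated: 16.142 μJ

Answer: 16.14 μJ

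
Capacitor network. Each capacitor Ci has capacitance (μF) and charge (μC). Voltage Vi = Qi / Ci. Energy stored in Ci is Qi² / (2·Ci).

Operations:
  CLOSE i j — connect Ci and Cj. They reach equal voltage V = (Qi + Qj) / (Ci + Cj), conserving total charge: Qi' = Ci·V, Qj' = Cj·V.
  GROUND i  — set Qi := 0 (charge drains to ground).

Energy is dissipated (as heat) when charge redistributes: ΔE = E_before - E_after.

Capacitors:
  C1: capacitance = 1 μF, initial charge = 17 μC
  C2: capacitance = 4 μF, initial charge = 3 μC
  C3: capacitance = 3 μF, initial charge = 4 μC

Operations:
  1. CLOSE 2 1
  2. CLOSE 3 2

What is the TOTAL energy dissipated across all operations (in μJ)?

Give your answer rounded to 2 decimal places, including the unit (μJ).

Answer: 111.72 μJ

Derivation:
Initial: C1(1μF, Q=17μC, V=17.00V), C2(4μF, Q=3μC, V=0.75V), C3(3μF, Q=4μC, V=1.33V)
Op 1: CLOSE 2-1: Q_total=20.00, C_total=5.00, V=4.00; Q2=16.00, Q1=4.00; dissipated=105.625
Op 2: CLOSE 3-2: Q_total=20.00, C_total=7.00, V=2.86; Q3=8.57, Q2=11.43; dissipated=6.095
Total dissipated: 111.720 μJ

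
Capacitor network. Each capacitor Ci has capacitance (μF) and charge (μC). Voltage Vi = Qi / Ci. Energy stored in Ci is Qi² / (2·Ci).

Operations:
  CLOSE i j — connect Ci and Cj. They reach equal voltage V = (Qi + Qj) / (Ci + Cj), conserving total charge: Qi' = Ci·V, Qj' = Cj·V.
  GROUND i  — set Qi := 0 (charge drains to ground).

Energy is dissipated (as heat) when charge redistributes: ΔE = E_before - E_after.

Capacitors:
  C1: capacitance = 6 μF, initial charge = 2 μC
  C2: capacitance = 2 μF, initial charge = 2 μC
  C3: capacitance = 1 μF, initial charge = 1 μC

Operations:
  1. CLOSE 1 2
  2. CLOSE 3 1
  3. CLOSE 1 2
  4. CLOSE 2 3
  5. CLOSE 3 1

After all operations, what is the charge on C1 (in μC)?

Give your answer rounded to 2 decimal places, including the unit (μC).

Initial: C1(6μF, Q=2μC, V=0.33V), C2(2μF, Q=2μC, V=1.00V), C3(1μF, Q=1μC, V=1.00V)
Op 1: CLOSE 1-2: Q_total=4.00, C_total=8.00, V=0.50; Q1=3.00, Q2=1.00; dissipated=0.333
Op 2: CLOSE 3-1: Q_total=4.00, C_total=7.00, V=0.57; Q3=0.57, Q1=3.43; dissipated=0.107
Op 3: CLOSE 1-2: Q_total=4.43, C_total=8.00, V=0.55; Q1=3.32, Q2=1.11; dissipated=0.004
Op 4: CLOSE 2-3: Q_total=1.68, C_total=3.00, V=0.56; Q2=1.12, Q3=0.56; dissipated=0.000
Op 5: CLOSE 3-1: Q_total=3.88, C_total=7.00, V=0.55; Q3=0.55, Q1=3.33; dissipated=0.000
Final charges: Q1=3.33, Q2=1.12, Q3=0.55

Answer: 3.33 μC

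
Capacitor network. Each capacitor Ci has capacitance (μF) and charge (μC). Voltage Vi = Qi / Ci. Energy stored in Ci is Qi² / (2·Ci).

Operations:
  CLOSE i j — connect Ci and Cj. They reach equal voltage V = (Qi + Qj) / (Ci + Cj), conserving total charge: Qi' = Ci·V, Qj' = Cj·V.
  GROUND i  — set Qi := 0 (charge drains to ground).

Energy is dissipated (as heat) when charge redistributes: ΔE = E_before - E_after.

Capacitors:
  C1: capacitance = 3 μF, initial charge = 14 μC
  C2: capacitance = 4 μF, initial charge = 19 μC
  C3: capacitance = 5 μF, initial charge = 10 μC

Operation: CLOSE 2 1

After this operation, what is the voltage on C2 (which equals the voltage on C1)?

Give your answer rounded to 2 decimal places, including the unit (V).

Initial: C1(3μF, Q=14μC, V=4.67V), C2(4μF, Q=19μC, V=4.75V), C3(5μF, Q=10μC, V=2.00V)
Op 1: CLOSE 2-1: Q_total=33.00, C_total=7.00, V=4.71; Q2=18.86, Q1=14.14; dissipated=0.006

Answer: 4.71 V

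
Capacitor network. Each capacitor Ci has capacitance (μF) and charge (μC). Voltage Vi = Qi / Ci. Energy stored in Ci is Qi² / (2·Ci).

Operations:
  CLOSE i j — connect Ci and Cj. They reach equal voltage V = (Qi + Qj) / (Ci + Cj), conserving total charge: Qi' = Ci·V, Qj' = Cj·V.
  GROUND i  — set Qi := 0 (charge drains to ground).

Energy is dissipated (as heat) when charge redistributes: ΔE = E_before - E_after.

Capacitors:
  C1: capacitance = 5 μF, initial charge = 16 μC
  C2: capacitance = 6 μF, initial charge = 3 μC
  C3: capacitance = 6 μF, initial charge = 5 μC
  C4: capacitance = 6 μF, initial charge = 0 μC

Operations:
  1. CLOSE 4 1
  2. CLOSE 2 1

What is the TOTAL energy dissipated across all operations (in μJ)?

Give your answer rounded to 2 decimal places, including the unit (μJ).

Answer: 15.21 μJ

Derivation:
Initial: C1(5μF, Q=16μC, V=3.20V), C2(6μF, Q=3μC, V=0.50V), C3(6μF, Q=5μC, V=0.83V), C4(6μF, Q=0μC, V=0.00V)
Op 1: CLOSE 4-1: Q_total=16.00, C_total=11.00, V=1.45; Q4=8.73, Q1=7.27; dissipated=13.964
Op 2: CLOSE 2-1: Q_total=10.27, C_total=11.00, V=0.93; Q2=5.60, Q1=4.67; dissipated=1.242
Total dissipated: 15.206 μJ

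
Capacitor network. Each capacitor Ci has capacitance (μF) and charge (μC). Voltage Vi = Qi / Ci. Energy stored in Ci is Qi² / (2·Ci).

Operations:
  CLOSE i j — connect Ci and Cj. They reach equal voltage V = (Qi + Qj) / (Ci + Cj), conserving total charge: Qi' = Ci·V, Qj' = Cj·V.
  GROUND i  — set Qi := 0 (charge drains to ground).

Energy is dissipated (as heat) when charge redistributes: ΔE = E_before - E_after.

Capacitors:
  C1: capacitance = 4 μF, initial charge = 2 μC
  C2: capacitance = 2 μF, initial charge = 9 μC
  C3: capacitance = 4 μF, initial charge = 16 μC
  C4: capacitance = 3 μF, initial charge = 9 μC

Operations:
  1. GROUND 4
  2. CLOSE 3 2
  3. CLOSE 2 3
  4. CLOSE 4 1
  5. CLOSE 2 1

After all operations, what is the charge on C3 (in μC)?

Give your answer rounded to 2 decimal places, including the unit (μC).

Initial: C1(4μF, Q=2μC, V=0.50V), C2(2μF, Q=9μC, V=4.50V), C3(4μF, Q=16μC, V=4.00V), C4(3μF, Q=9μC, V=3.00V)
Op 1: GROUND 4: Q4=0; energy lost=13.500
Op 2: CLOSE 3-2: Q_total=25.00, C_total=6.00, V=4.17; Q3=16.67, Q2=8.33; dissipated=0.167
Op 3: CLOSE 2-3: Q_total=25.00, C_total=6.00, V=4.17; Q2=8.33, Q3=16.67; dissipated=0.000
Op 4: CLOSE 4-1: Q_total=2.00, C_total=7.00, V=0.29; Q4=0.86, Q1=1.14; dissipated=0.214
Op 5: CLOSE 2-1: Q_total=9.48, C_total=6.00, V=1.58; Q2=3.16, Q1=6.32; dissipated=10.041
Final charges: Q1=6.32, Q2=3.16, Q3=16.67, Q4=0.86

Answer: 16.67 μC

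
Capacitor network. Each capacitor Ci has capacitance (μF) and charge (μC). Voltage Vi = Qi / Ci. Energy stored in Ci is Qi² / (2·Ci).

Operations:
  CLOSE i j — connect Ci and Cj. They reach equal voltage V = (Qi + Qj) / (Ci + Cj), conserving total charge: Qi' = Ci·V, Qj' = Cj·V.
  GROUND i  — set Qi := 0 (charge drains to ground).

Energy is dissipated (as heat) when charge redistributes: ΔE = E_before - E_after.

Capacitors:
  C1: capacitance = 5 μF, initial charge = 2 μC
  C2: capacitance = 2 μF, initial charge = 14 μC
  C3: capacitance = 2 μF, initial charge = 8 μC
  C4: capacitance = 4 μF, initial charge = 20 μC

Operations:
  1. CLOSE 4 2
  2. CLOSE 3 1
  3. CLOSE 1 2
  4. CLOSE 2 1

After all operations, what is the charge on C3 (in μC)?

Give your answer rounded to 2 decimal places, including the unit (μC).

Answer: 2.86 μC

Derivation:
Initial: C1(5μF, Q=2μC, V=0.40V), C2(2μF, Q=14μC, V=7.00V), C3(2μF, Q=8μC, V=4.00V), C4(4μF, Q=20μC, V=5.00V)
Op 1: CLOSE 4-2: Q_total=34.00, C_total=6.00, V=5.67; Q4=22.67, Q2=11.33; dissipated=2.667
Op 2: CLOSE 3-1: Q_total=10.00, C_total=7.00, V=1.43; Q3=2.86, Q1=7.14; dissipated=9.257
Op 3: CLOSE 1-2: Q_total=18.48, C_total=7.00, V=2.64; Q1=13.20, Q2=5.28; dissipated=12.830
Op 4: CLOSE 2-1: Q_total=18.48, C_total=7.00, V=2.64; Q2=5.28, Q1=13.20; dissipated=0.000
Final charges: Q1=13.20, Q2=5.28, Q3=2.86, Q4=22.67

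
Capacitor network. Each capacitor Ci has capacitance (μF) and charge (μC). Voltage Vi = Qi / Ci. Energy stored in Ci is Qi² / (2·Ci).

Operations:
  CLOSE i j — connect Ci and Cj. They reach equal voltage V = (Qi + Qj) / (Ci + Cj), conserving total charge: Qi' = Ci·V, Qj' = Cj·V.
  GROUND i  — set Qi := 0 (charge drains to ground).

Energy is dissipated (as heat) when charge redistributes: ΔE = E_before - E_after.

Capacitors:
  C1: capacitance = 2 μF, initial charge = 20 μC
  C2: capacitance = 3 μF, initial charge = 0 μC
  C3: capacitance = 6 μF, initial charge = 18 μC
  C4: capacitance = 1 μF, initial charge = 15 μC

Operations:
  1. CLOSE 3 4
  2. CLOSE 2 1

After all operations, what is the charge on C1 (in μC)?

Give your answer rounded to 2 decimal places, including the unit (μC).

Answer: 8.00 μC

Derivation:
Initial: C1(2μF, Q=20μC, V=10.00V), C2(3μF, Q=0μC, V=0.00V), C3(6μF, Q=18μC, V=3.00V), C4(1μF, Q=15μC, V=15.00V)
Op 1: CLOSE 3-4: Q_total=33.00, C_total=7.00, V=4.71; Q3=28.29, Q4=4.71; dissipated=61.714
Op 2: CLOSE 2-1: Q_total=20.00, C_total=5.00, V=4.00; Q2=12.00, Q1=8.00; dissipated=60.000
Final charges: Q1=8.00, Q2=12.00, Q3=28.29, Q4=4.71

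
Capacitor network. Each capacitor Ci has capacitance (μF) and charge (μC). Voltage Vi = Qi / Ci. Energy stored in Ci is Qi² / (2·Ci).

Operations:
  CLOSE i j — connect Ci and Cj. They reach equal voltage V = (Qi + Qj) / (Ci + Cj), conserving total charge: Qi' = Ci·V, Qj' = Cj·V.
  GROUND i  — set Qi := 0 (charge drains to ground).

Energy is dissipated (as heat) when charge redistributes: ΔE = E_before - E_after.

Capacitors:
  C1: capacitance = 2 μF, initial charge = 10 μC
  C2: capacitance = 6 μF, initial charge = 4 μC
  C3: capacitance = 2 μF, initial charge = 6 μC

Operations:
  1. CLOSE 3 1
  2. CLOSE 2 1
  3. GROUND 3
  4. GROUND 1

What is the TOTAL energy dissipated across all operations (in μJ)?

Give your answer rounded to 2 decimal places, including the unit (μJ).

Initial: C1(2μF, Q=10μC, V=5.00V), C2(6μF, Q=4μC, V=0.67V), C3(2μF, Q=6μC, V=3.00V)
Op 1: CLOSE 3-1: Q_total=16.00, C_total=4.00, V=4.00; Q3=8.00, Q1=8.00; dissipated=2.000
Op 2: CLOSE 2-1: Q_total=12.00, C_total=8.00, V=1.50; Q2=9.00, Q1=3.00; dissipated=8.333
Op 3: GROUND 3: Q3=0; energy lost=16.000
Op 4: GROUND 1: Q1=0; energy lost=2.250
Total dissipated: 28.583 μJ

Answer: 28.58 μJ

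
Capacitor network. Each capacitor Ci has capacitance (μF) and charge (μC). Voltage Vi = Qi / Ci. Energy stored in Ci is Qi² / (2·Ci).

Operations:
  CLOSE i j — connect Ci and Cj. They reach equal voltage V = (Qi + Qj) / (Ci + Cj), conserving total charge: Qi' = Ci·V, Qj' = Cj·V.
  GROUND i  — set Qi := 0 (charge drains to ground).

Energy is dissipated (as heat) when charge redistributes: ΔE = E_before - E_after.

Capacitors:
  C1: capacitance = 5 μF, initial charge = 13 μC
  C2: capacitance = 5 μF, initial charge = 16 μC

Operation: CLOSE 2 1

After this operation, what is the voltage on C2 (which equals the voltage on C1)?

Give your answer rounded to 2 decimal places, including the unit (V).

Answer: 2.90 V

Derivation:
Initial: C1(5μF, Q=13μC, V=2.60V), C2(5μF, Q=16μC, V=3.20V)
Op 1: CLOSE 2-1: Q_total=29.00, C_total=10.00, V=2.90; Q2=14.50, Q1=14.50; dissipated=0.450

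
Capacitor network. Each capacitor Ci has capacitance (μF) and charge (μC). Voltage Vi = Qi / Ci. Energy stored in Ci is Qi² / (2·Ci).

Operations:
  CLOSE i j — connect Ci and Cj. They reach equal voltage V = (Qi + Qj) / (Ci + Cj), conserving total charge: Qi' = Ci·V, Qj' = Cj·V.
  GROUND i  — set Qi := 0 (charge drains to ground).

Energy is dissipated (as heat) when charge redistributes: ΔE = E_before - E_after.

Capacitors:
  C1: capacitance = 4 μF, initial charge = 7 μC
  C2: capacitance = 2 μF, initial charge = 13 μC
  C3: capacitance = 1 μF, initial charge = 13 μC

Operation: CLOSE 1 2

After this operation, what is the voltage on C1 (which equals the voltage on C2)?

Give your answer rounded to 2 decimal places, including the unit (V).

Answer: 3.33 V

Derivation:
Initial: C1(4μF, Q=7μC, V=1.75V), C2(2μF, Q=13μC, V=6.50V), C3(1μF, Q=13μC, V=13.00V)
Op 1: CLOSE 1-2: Q_total=20.00, C_total=6.00, V=3.33; Q1=13.33, Q2=6.67; dissipated=15.042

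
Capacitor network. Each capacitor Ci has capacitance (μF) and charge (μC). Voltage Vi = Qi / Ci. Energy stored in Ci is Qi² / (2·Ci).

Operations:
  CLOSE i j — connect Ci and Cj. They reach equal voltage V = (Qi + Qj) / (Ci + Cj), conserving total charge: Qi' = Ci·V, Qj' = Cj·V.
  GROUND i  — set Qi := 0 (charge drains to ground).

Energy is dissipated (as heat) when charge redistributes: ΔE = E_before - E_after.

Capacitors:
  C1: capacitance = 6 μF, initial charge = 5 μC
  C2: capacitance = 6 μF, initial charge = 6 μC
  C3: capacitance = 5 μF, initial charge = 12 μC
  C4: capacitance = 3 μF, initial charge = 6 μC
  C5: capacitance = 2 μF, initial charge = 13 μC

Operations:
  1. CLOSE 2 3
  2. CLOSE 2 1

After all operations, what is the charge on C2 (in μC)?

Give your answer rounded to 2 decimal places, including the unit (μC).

Initial: C1(6μF, Q=5μC, V=0.83V), C2(6μF, Q=6μC, V=1.00V), C3(5μF, Q=12μC, V=2.40V), C4(3μF, Q=6μC, V=2.00V), C5(2μF, Q=13μC, V=6.50V)
Op 1: CLOSE 2-3: Q_total=18.00, C_total=11.00, V=1.64; Q2=9.82, Q3=8.18; dissipated=2.673
Op 2: CLOSE 2-1: Q_total=14.82, C_total=12.00, V=1.23; Q2=7.41, Q1=7.41; dissipated=0.967
Final charges: Q1=7.41, Q2=7.41, Q3=8.18, Q4=6.00, Q5=13.00

Answer: 7.41 μC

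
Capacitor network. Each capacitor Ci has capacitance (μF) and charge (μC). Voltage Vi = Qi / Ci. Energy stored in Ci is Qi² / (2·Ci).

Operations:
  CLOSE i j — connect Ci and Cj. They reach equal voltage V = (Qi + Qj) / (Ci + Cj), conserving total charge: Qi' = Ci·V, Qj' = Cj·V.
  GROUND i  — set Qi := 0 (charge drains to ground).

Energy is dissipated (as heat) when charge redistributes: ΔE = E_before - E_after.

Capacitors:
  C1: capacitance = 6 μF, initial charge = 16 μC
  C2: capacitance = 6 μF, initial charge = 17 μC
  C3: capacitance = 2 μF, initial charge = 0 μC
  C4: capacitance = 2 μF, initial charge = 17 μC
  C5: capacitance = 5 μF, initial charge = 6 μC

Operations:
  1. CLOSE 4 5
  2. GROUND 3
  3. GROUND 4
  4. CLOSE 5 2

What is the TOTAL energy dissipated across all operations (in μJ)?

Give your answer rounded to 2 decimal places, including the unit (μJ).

Answer: 49.14 μJ

Derivation:
Initial: C1(6μF, Q=16μC, V=2.67V), C2(6μF, Q=17μC, V=2.83V), C3(2μF, Q=0μC, V=0.00V), C4(2μF, Q=17μC, V=8.50V), C5(5μF, Q=6μC, V=1.20V)
Op 1: CLOSE 4-5: Q_total=23.00, C_total=7.00, V=3.29; Q4=6.57, Q5=16.43; dissipated=38.064
Op 2: GROUND 3: Q3=0; energy lost=0.000
Op 3: GROUND 4: Q4=0; energy lost=10.796
Op 4: CLOSE 5-2: Q_total=33.43, C_total=11.00, V=3.04; Q5=15.19, Q2=18.23; dissipated=0.279
Total dissipated: 49.139 μJ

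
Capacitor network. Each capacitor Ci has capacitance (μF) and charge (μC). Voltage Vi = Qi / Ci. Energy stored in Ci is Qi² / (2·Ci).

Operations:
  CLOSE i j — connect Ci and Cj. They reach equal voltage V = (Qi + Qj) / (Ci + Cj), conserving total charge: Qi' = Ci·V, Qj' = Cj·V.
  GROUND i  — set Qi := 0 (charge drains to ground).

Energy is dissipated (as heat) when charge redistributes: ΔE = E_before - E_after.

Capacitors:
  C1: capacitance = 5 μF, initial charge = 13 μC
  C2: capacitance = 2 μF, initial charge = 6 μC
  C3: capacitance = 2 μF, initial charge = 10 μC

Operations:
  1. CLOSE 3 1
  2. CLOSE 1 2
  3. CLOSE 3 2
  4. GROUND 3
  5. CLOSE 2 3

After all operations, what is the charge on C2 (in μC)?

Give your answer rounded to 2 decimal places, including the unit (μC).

Answer: 3.24 μC

Derivation:
Initial: C1(5μF, Q=13μC, V=2.60V), C2(2μF, Q=6μC, V=3.00V), C3(2μF, Q=10μC, V=5.00V)
Op 1: CLOSE 3-1: Q_total=23.00, C_total=7.00, V=3.29; Q3=6.57, Q1=16.43; dissipated=4.114
Op 2: CLOSE 1-2: Q_total=22.43, C_total=7.00, V=3.20; Q1=16.02, Q2=6.41; dissipated=0.058
Op 3: CLOSE 3-2: Q_total=12.98, C_total=4.00, V=3.24; Q3=6.49, Q2=6.49; dissipated=0.003
Op 4: GROUND 3: Q3=0; energy lost=10.529
Op 5: CLOSE 2-3: Q_total=6.49, C_total=4.00, V=1.62; Q2=3.24, Q3=3.24; dissipated=5.265
Final charges: Q1=16.02, Q2=3.24, Q3=3.24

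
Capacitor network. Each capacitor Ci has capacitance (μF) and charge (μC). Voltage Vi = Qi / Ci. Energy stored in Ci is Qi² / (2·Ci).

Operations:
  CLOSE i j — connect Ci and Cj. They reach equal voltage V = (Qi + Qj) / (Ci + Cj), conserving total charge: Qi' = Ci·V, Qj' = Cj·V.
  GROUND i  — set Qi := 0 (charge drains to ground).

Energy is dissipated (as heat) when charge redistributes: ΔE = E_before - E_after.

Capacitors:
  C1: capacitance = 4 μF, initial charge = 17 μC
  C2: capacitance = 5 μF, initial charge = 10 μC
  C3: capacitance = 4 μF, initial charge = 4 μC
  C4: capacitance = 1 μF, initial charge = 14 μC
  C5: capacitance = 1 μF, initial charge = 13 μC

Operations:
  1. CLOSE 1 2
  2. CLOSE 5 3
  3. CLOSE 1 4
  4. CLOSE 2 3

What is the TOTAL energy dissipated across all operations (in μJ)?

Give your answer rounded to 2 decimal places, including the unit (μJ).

Initial: C1(4μF, Q=17μC, V=4.25V), C2(5μF, Q=10μC, V=2.00V), C3(4μF, Q=4μC, V=1.00V), C4(1μF, Q=14μC, V=14.00V), C5(1μF, Q=13μC, V=13.00V)
Op 1: CLOSE 1-2: Q_total=27.00, C_total=9.00, V=3.00; Q1=12.00, Q2=15.00; dissipated=5.625
Op 2: CLOSE 5-3: Q_total=17.00, C_total=5.00, V=3.40; Q5=3.40, Q3=13.60; dissipated=57.600
Op 3: CLOSE 1-4: Q_total=26.00, C_total=5.00, V=5.20; Q1=20.80, Q4=5.20; dissipated=48.400
Op 4: CLOSE 2-3: Q_total=28.60, C_total=9.00, V=3.18; Q2=15.89, Q3=12.71; dissipated=0.178
Total dissipated: 111.803 μJ

Answer: 111.80 μJ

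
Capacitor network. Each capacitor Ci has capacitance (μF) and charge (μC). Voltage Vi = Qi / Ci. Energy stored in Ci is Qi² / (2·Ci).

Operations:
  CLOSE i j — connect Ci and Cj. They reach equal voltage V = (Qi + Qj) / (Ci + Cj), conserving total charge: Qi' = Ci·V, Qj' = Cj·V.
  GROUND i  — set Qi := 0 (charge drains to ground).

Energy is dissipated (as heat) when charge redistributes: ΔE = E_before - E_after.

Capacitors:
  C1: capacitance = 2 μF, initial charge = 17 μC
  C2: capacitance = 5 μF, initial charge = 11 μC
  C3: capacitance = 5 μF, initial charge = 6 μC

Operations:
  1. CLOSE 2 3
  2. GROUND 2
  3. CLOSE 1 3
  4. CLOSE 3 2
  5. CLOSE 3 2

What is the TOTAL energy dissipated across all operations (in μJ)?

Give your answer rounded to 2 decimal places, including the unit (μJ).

Initial: C1(2μF, Q=17μC, V=8.50V), C2(5μF, Q=11μC, V=2.20V), C3(5μF, Q=6μC, V=1.20V)
Op 1: CLOSE 2-3: Q_total=17.00, C_total=10.00, V=1.70; Q2=8.50, Q3=8.50; dissipated=1.250
Op 2: GROUND 2: Q2=0; energy lost=7.225
Op 3: CLOSE 1-3: Q_total=25.50, C_total=7.00, V=3.64; Q1=7.29, Q3=18.21; dissipated=33.029
Op 4: CLOSE 3-2: Q_total=18.21, C_total=10.00, V=1.82; Q3=9.11, Q2=9.11; dissipated=16.588
Op 5: CLOSE 3-2: Q_total=18.21, C_total=10.00, V=1.82; Q3=9.11, Q2=9.11; dissipated=0.000
Total dissipated: 58.092 μJ

Answer: 58.09 μJ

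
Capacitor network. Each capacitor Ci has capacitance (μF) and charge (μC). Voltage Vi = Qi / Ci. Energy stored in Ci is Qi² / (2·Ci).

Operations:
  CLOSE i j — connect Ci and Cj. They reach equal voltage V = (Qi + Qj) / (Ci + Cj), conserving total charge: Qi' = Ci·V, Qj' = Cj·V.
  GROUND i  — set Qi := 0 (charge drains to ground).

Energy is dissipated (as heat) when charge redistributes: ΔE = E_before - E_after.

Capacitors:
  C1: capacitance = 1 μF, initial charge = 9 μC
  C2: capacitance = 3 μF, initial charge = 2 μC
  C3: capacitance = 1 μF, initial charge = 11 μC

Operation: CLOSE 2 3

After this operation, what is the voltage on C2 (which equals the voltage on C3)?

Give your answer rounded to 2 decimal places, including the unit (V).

Answer: 3.25 V

Derivation:
Initial: C1(1μF, Q=9μC, V=9.00V), C2(3μF, Q=2μC, V=0.67V), C3(1μF, Q=11μC, V=11.00V)
Op 1: CLOSE 2-3: Q_total=13.00, C_total=4.00, V=3.25; Q2=9.75, Q3=3.25; dissipated=40.042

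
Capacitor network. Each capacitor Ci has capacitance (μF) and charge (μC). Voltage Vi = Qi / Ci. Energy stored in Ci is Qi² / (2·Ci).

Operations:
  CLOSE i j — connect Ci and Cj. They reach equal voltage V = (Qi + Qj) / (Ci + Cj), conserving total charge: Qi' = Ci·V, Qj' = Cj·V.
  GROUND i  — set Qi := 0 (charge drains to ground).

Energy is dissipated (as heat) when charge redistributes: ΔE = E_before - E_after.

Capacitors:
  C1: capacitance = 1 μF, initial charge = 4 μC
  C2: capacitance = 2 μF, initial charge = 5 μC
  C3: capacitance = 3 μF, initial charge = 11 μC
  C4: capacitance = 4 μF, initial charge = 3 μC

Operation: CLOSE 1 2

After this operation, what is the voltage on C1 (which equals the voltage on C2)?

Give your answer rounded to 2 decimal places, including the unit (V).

Answer: 3.00 V

Derivation:
Initial: C1(1μF, Q=4μC, V=4.00V), C2(2μF, Q=5μC, V=2.50V), C3(3μF, Q=11μC, V=3.67V), C4(4μF, Q=3μC, V=0.75V)
Op 1: CLOSE 1-2: Q_total=9.00, C_total=3.00, V=3.00; Q1=3.00, Q2=6.00; dissipated=0.750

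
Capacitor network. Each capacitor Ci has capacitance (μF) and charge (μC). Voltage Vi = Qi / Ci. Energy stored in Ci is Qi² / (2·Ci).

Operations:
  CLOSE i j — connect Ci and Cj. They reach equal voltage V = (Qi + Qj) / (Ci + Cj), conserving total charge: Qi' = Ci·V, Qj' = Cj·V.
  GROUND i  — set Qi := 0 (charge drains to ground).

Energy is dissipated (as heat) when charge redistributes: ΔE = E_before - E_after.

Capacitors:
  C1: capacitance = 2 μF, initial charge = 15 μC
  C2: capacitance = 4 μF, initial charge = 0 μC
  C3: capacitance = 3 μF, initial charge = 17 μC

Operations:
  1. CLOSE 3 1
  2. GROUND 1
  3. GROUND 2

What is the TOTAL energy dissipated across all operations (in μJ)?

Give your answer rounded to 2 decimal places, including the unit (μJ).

Initial: C1(2μF, Q=15μC, V=7.50V), C2(4μF, Q=0μC, V=0.00V), C3(3μF, Q=17μC, V=5.67V)
Op 1: CLOSE 3-1: Q_total=32.00, C_total=5.00, V=6.40; Q3=19.20, Q1=12.80; dissipated=2.017
Op 2: GROUND 1: Q1=0; energy lost=40.960
Op 3: GROUND 2: Q2=0; energy lost=0.000
Total dissipated: 42.977 μJ

Answer: 42.98 μJ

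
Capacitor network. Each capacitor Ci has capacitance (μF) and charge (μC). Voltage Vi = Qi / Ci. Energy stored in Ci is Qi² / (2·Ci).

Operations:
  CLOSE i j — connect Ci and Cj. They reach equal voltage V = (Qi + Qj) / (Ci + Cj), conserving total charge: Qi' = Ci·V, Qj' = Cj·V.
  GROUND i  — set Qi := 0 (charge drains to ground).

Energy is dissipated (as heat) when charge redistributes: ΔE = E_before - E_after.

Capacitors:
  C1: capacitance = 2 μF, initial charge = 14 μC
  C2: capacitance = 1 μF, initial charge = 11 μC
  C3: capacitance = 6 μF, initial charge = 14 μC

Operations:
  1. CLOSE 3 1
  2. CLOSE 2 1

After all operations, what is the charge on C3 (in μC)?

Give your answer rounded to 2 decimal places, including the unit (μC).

Initial: C1(2μF, Q=14μC, V=7.00V), C2(1μF, Q=11μC, V=11.00V), C3(6μF, Q=14μC, V=2.33V)
Op 1: CLOSE 3-1: Q_total=28.00, C_total=8.00, V=3.50; Q3=21.00, Q1=7.00; dissipated=16.333
Op 2: CLOSE 2-1: Q_total=18.00, C_total=3.00, V=6.00; Q2=6.00, Q1=12.00; dissipated=18.750
Final charges: Q1=12.00, Q2=6.00, Q3=21.00

Answer: 21.00 μC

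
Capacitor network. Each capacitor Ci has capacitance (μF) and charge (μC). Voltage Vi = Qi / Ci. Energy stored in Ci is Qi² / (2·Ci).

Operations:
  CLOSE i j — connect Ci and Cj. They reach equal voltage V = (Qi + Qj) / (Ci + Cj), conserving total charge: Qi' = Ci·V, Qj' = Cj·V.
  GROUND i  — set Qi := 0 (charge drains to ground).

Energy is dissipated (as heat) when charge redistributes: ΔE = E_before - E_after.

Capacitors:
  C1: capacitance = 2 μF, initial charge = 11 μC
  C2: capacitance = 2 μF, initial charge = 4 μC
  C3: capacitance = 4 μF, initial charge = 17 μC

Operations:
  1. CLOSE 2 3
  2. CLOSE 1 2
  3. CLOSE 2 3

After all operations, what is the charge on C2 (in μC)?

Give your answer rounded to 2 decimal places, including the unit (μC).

Answer: 7.67 μC

Derivation:
Initial: C1(2μF, Q=11μC, V=5.50V), C2(2μF, Q=4μC, V=2.00V), C3(4μF, Q=17μC, V=4.25V)
Op 1: CLOSE 2-3: Q_total=21.00, C_total=6.00, V=3.50; Q2=7.00, Q3=14.00; dissipated=3.375
Op 2: CLOSE 1-2: Q_total=18.00, C_total=4.00, V=4.50; Q1=9.00, Q2=9.00; dissipated=2.000
Op 3: CLOSE 2-3: Q_total=23.00, C_total=6.00, V=3.83; Q2=7.67, Q3=15.33; dissipated=0.667
Final charges: Q1=9.00, Q2=7.67, Q3=15.33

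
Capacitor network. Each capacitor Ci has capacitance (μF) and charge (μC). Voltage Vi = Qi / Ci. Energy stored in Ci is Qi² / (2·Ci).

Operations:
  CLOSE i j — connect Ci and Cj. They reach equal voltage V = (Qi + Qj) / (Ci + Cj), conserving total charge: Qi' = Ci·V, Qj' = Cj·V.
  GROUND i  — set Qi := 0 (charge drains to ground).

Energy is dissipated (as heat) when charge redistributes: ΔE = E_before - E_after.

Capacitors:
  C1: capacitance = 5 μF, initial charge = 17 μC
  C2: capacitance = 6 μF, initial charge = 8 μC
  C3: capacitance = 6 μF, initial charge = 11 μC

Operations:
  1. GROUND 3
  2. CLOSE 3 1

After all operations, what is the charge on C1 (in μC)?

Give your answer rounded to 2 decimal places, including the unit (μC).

Answer: 7.73 μC

Derivation:
Initial: C1(5μF, Q=17μC, V=3.40V), C2(6μF, Q=8μC, V=1.33V), C3(6μF, Q=11μC, V=1.83V)
Op 1: GROUND 3: Q3=0; energy lost=10.083
Op 2: CLOSE 3-1: Q_total=17.00, C_total=11.00, V=1.55; Q3=9.27, Q1=7.73; dissipated=15.764
Final charges: Q1=7.73, Q2=8.00, Q3=9.27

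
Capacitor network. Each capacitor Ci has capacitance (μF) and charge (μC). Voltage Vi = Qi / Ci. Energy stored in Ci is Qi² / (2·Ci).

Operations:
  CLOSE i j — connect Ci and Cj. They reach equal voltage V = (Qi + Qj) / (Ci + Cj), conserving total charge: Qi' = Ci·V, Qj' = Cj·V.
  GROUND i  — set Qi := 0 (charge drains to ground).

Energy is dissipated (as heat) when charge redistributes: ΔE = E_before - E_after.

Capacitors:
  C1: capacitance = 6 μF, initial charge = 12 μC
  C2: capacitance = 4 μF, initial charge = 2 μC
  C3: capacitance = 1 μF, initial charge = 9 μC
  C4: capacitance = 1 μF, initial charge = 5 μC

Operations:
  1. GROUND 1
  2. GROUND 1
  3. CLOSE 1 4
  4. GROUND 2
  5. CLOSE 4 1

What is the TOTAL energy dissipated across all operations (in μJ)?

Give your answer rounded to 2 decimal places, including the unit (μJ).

Initial: C1(6μF, Q=12μC, V=2.00V), C2(4μF, Q=2μC, V=0.50V), C3(1μF, Q=9μC, V=9.00V), C4(1μF, Q=5μC, V=5.00V)
Op 1: GROUND 1: Q1=0; energy lost=12.000
Op 2: GROUND 1: Q1=0; energy lost=0.000
Op 3: CLOSE 1-4: Q_total=5.00, C_total=7.00, V=0.71; Q1=4.29, Q4=0.71; dissipated=10.714
Op 4: GROUND 2: Q2=0; energy lost=0.500
Op 5: CLOSE 4-1: Q_total=5.00, C_total=7.00, V=0.71; Q4=0.71, Q1=4.29; dissipated=0.000
Total dissipated: 23.214 μJ

Answer: 23.21 μJ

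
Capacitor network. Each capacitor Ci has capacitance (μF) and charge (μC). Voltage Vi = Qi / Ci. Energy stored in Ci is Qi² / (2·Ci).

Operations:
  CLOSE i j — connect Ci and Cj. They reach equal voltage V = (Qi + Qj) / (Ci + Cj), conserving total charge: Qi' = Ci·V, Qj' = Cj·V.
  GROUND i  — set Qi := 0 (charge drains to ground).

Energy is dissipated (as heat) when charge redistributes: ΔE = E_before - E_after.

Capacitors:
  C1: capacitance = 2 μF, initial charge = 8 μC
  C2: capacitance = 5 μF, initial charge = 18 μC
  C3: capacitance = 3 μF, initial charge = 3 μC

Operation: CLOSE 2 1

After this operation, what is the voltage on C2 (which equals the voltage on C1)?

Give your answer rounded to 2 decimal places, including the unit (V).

Initial: C1(2μF, Q=8μC, V=4.00V), C2(5μF, Q=18μC, V=3.60V), C3(3μF, Q=3μC, V=1.00V)
Op 1: CLOSE 2-1: Q_total=26.00, C_total=7.00, V=3.71; Q2=18.57, Q1=7.43; dissipated=0.114

Answer: 3.71 V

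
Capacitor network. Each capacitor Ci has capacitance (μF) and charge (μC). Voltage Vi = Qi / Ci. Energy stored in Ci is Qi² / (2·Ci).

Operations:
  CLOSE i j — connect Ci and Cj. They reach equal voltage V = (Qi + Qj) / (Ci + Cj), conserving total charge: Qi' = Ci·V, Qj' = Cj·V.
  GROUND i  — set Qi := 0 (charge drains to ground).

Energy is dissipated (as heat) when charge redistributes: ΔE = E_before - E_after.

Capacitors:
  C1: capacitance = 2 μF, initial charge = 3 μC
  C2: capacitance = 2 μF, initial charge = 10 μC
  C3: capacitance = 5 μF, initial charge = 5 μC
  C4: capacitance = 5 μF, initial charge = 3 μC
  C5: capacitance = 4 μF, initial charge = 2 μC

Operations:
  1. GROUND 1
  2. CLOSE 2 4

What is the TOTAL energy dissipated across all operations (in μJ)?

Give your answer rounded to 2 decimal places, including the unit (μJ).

Answer: 16.08 μJ

Derivation:
Initial: C1(2μF, Q=3μC, V=1.50V), C2(2μF, Q=10μC, V=5.00V), C3(5μF, Q=5μC, V=1.00V), C4(5μF, Q=3μC, V=0.60V), C5(4μF, Q=2μC, V=0.50V)
Op 1: GROUND 1: Q1=0; energy lost=2.250
Op 2: CLOSE 2-4: Q_total=13.00, C_total=7.00, V=1.86; Q2=3.71, Q4=9.29; dissipated=13.829
Total dissipated: 16.079 μJ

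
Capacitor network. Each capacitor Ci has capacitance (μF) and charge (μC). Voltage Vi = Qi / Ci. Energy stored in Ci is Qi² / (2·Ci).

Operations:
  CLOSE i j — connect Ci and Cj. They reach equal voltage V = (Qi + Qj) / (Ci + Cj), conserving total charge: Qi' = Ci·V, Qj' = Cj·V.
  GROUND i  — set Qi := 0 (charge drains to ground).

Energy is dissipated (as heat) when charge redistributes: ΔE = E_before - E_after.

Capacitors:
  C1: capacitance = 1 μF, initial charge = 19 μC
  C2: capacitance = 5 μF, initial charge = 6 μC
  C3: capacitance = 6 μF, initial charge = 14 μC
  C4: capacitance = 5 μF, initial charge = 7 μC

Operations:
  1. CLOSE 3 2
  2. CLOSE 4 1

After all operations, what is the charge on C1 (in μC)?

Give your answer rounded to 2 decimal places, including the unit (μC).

Initial: C1(1μF, Q=19μC, V=19.00V), C2(5μF, Q=6μC, V=1.20V), C3(6μF, Q=14μC, V=2.33V), C4(5μF, Q=7μC, V=1.40V)
Op 1: CLOSE 3-2: Q_total=20.00, C_total=11.00, V=1.82; Q3=10.91, Q2=9.09; dissipated=1.752
Op 2: CLOSE 4-1: Q_total=26.00, C_total=6.00, V=4.33; Q4=21.67, Q1=4.33; dissipated=129.067
Final charges: Q1=4.33, Q2=9.09, Q3=10.91, Q4=21.67

Answer: 4.33 μC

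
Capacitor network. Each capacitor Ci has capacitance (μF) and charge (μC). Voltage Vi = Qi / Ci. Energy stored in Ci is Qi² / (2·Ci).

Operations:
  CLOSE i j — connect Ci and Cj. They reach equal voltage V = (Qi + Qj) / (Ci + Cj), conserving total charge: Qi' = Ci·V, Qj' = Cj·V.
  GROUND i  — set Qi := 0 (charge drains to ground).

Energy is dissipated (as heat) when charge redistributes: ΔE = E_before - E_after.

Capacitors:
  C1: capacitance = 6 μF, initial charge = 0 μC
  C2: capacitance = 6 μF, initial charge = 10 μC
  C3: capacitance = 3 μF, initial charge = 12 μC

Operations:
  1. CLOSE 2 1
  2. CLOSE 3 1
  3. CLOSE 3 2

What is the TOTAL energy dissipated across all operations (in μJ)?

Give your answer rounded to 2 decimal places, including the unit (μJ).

Initial: C1(6μF, Q=0μC, V=0.00V), C2(6μF, Q=10μC, V=1.67V), C3(3μF, Q=12μC, V=4.00V)
Op 1: CLOSE 2-1: Q_total=10.00, C_total=12.00, V=0.83; Q2=5.00, Q1=5.00; dissipated=4.167
Op 2: CLOSE 3-1: Q_total=17.00, C_total=9.00, V=1.89; Q3=5.67, Q1=11.33; dissipated=10.028
Op 3: CLOSE 3-2: Q_total=10.67, C_total=9.00, V=1.19; Q3=3.56, Q2=7.11; dissipated=1.114
Total dissipated: 15.309 μJ

Answer: 15.31 μJ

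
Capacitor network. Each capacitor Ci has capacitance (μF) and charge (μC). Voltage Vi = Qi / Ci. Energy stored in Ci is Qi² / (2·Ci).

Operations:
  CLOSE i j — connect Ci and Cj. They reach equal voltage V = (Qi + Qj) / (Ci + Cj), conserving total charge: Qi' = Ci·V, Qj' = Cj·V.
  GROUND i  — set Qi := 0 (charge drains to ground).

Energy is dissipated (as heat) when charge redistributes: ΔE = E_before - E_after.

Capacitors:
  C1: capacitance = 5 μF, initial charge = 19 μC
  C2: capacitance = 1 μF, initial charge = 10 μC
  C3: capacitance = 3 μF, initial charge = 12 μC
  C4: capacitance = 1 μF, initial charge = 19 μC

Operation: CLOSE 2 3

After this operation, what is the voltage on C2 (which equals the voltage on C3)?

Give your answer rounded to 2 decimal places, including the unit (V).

Initial: C1(5μF, Q=19μC, V=3.80V), C2(1μF, Q=10μC, V=10.00V), C3(3μF, Q=12μC, V=4.00V), C4(1μF, Q=19μC, V=19.00V)
Op 1: CLOSE 2-3: Q_total=22.00, C_total=4.00, V=5.50; Q2=5.50, Q3=16.50; dissipated=13.500

Answer: 5.50 V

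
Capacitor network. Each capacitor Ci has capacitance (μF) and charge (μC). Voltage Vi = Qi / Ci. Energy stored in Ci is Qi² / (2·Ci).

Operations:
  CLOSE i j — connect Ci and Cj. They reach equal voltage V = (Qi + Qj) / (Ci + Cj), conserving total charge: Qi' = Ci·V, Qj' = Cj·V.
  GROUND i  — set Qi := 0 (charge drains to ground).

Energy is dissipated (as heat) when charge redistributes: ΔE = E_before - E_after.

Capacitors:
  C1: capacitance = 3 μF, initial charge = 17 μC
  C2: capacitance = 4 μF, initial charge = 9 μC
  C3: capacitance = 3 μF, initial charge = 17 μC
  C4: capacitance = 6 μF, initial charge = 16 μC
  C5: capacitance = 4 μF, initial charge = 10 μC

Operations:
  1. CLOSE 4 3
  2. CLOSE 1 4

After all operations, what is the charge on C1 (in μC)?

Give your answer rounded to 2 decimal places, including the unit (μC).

Answer: 13.00 μC

Derivation:
Initial: C1(3μF, Q=17μC, V=5.67V), C2(4μF, Q=9μC, V=2.25V), C3(3μF, Q=17μC, V=5.67V), C4(6μF, Q=16μC, V=2.67V), C5(4μF, Q=10μC, V=2.50V)
Op 1: CLOSE 4-3: Q_total=33.00, C_total=9.00, V=3.67; Q4=22.00, Q3=11.00; dissipated=9.000
Op 2: CLOSE 1-4: Q_total=39.00, C_total=9.00, V=4.33; Q1=13.00, Q4=26.00; dissipated=4.000
Final charges: Q1=13.00, Q2=9.00, Q3=11.00, Q4=26.00, Q5=10.00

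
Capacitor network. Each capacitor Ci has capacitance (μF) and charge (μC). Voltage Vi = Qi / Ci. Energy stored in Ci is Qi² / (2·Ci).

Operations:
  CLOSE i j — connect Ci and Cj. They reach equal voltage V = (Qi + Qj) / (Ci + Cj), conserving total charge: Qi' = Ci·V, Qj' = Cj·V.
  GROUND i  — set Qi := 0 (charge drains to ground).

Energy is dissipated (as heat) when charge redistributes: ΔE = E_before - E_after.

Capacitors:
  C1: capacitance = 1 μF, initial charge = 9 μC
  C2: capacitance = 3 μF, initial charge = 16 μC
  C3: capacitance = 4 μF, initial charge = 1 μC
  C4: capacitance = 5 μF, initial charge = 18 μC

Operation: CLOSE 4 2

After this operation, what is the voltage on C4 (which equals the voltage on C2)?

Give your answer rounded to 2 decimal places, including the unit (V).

Answer: 4.25 V

Derivation:
Initial: C1(1μF, Q=9μC, V=9.00V), C2(3μF, Q=16μC, V=5.33V), C3(4μF, Q=1μC, V=0.25V), C4(5μF, Q=18μC, V=3.60V)
Op 1: CLOSE 4-2: Q_total=34.00, C_total=8.00, V=4.25; Q4=21.25, Q2=12.75; dissipated=2.817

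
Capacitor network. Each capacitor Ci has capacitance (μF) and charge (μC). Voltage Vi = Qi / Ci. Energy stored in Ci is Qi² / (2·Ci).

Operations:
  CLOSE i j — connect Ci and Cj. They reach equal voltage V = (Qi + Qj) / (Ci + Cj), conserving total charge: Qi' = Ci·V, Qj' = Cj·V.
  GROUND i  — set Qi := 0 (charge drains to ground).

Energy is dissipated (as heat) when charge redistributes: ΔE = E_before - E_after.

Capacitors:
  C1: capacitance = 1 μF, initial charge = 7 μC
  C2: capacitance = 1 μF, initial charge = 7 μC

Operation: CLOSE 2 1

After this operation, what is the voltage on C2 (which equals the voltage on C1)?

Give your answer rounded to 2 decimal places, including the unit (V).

Initial: C1(1μF, Q=7μC, V=7.00V), C2(1μF, Q=7μC, V=7.00V)
Op 1: CLOSE 2-1: Q_total=14.00, C_total=2.00, V=7.00; Q2=7.00, Q1=7.00; dissipated=0.000

Answer: 7.00 V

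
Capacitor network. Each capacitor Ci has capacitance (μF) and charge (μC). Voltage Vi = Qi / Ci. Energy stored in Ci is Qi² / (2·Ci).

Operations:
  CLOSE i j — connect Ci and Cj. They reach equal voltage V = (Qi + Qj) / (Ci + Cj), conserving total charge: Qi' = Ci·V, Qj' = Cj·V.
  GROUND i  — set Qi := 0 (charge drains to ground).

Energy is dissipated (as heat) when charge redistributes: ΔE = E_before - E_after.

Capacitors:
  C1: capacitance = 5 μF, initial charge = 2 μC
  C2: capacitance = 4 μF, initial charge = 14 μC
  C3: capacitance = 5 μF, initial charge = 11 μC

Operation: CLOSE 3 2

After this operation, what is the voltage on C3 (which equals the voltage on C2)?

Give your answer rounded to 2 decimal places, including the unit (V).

Initial: C1(5μF, Q=2μC, V=0.40V), C2(4μF, Q=14μC, V=3.50V), C3(5μF, Q=11μC, V=2.20V)
Op 1: CLOSE 3-2: Q_total=25.00, C_total=9.00, V=2.78; Q3=13.89, Q2=11.11; dissipated=1.878

Answer: 2.78 V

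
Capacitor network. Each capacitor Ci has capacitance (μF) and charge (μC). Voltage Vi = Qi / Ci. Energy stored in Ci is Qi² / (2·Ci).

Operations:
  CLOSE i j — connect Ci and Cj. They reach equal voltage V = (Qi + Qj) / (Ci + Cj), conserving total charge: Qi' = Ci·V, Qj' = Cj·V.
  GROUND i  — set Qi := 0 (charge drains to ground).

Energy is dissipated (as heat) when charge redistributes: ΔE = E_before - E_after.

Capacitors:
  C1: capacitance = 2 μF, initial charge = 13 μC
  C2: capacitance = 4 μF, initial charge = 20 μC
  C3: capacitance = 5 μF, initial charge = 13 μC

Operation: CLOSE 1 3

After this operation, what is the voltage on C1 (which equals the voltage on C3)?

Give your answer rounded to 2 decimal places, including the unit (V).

Answer: 3.71 V

Derivation:
Initial: C1(2μF, Q=13μC, V=6.50V), C2(4μF, Q=20μC, V=5.00V), C3(5μF, Q=13μC, V=2.60V)
Op 1: CLOSE 1-3: Q_total=26.00, C_total=7.00, V=3.71; Q1=7.43, Q3=18.57; dissipated=10.864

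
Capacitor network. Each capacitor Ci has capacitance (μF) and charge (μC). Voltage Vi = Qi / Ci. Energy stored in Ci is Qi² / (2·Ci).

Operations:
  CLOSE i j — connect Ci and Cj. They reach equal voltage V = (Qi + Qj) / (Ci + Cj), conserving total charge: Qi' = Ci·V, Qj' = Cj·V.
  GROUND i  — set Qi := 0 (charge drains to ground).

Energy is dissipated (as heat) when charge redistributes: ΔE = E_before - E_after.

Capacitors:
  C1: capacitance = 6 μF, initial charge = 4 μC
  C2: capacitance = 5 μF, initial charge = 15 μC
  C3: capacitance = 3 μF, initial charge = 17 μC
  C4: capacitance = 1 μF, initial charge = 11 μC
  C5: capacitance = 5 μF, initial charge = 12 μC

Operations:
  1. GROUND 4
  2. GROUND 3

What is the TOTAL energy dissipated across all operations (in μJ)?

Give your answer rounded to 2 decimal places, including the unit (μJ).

Answer: 108.67 μJ

Derivation:
Initial: C1(6μF, Q=4μC, V=0.67V), C2(5μF, Q=15μC, V=3.00V), C3(3μF, Q=17μC, V=5.67V), C4(1μF, Q=11μC, V=11.00V), C5(5μF, Q=12μC, V=2.40V)
Op 1: GROUND 4: Q4=0; energy lost=60.500
Op 2: GROUND 3: Q3=0; energy lost=48.167
Total dissipated: 108.667 μJ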